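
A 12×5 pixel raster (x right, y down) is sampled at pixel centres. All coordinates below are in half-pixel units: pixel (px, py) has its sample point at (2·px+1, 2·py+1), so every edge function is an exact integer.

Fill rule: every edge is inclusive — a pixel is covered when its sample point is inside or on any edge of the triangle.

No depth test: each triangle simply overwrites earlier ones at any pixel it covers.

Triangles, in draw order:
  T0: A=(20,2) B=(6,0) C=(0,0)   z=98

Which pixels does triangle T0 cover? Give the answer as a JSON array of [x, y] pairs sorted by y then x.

T0:
  2·area = 12  (B↔C swapped to make it positive)
  edge (20, 2)→(0, 0): d=(-20,-2) inclusive
  edge (0, 0)→(6, 0): d=(6,0) inclusive
  edge (6, 0)→(20, 2): d=(14,2) inclusive
    (5,0)@(11, 1): e=[2,6,4] → X
    (6,0)@(13, 1): e=[6,6,0] → X  [on edge]
    (7,0)@(15, 1): e=[10,6,-4] → .
    (5,1)@(11, 3): e=[-38,18,32] → .
    (6,1)@(13, 3): e=[-34,18,28] → .
  covered (2 px):
    . . . . . X X . . . . .
    . . . . . . . . . . . .
    . . . . . . . . . . . .
    . . . . . . . . . . . .
    . . . . . . . . . . . .

Answer: [[5,0],[6,0]]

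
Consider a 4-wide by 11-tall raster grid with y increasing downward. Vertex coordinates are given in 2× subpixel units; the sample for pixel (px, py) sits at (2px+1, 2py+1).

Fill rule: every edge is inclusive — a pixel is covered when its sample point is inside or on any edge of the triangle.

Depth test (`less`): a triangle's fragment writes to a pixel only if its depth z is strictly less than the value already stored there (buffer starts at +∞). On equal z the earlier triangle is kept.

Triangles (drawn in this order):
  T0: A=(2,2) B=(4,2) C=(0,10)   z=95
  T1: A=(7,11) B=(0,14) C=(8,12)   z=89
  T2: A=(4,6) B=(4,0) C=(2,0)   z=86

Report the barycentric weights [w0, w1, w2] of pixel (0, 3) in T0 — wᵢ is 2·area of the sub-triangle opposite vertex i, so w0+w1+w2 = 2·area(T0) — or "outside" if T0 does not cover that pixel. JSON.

T0:
  2·area = 16
  edge (2, 2)→(4, 2): d=(2,0) inclusive
  edge (4, 2)→(0, 10): d=(-4,8) inclusive
  edge (0, 10)→(2, 2): d=(2,-8) inclusive
    (1,1)@(3, 3): e=[2,4,10] → #
    (2,1)@(5, 3): e=[2,-12,26] → ·
    (1,2)@(3, 5): e=[6,-4,14] → ·
    (0,3)@(1, 7): e=[10,4,2] → #
    (1,3)@(3, 7): e=[10,-12,18] → ·
    (0,4)@(1, 9): e=[14,-4,6] → ·
  covered (2 px):
    · · · ·
    · # · ·
    · · · ·
    # · · ·
    · · · ·
    · · · ·
    · · · ·
    · · · ·
    · · · ·
    · · · ·
    · · · ·
T1:
  2·area = 10  (B↔C swapped to make it positive)
  edge (7, 11)→(8, 12): d=(1,1) inclusive
  edge (8, 12)→(0, 14): d=(-8,2) inclusive
  edge (0, 14)→(7, 11): d=(7,-3) inclusive
    (0,2)@(1, 5): e=[0,70,-60] → ·  [on edge]
    (1,3)@(3, 7): e=[0,50,-40] → ·  [on edge]
    (2,4)@(5, 9): e=[0,30,-20] → ·  [on edge]
    (3,5)@(7, 11): e=[0,10,0] → #  [on edge]
    (1,6)@(3, 13): e=[6,2,2] → #
    (2,6)@(5, 13): e=[4,-2,8] → ·
    (3,6)@(7, 13): e=[2,-6,14] → ·
    (1,7)@(3, 15): e=[8,-14,16] → ·
  covered (2 px):
    · · · ·
    · · · ·
    · · · ·
    · · · ·
    · · · ·
    · · · #
    · # · ·
    · · · ·
    · · · ·
    · · · ·
    · · · ·
T2:
  2·area = 12  (B↔C swapped to make it positive)
  edge (4, 6)→(2, 0): d=(-2,-6) inclusive
  edge (2, 0)→(4, 0): d=(2,0) inclusive
  edge (4, 0)→(4, 6): d=(0,6) inclusive
    (1,0)@(3, 1): e=[4,2,6] → #
    (2,0)@(5, 1): e=[16,2,-6] → ·
    (1,1)@(3, 3): e=[0,6,6] → #  [on edge]
    (2,1)@(5, 3): e=[12,6,-6] → ·
    (1,2)@(3, 5): e=[-4,10,6] → ·
    (2,4)@(5, 9): e=[0,18,-6] → ·  [on edge]
    (3,7)@(7, 15): e=[0,30,-18] → ·  [on edge]
  covered (2 px):
    · # · ·
    · # · ·
    · · · ·
    · · · ·
    · · · ·
    · · · ·
    · · · ·
    · · · ·
    · · · ·
    · · · ·
    · · · ·

Answer: [4,2,10]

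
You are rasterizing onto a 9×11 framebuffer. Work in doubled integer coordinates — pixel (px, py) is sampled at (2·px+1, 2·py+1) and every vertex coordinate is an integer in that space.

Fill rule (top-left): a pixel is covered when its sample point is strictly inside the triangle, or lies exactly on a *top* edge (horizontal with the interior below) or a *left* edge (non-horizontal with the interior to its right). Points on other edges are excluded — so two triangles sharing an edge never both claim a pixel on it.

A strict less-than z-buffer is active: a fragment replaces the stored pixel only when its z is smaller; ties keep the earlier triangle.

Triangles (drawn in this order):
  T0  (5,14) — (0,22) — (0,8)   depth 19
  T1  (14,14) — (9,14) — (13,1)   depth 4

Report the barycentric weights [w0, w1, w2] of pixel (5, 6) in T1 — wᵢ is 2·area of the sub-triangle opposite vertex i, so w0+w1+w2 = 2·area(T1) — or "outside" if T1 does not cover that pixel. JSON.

T0:
  2·area = 70
  edge (5, 14)→(0, 22): d=(-5,8) right/bottom  bias=-1
  edge (0, 22)→(0, 8): d=(0,-14) top-left  bias=+0
  edge (0, 8)→(5, 14): d=(5,6) right/bottom  bias=-1
    (0,5)@(1, 11): e=[47,14,9] → █
    (1,5)@(3, 11): e=[31,42,-3] → ·
    (0,6)@(1, 13): e=[37,14,19] → █
    (1,6)@(3, 13): e=[21,42,7] → █
    (2,6)@(5, 13): e=[5,70,-5] → ·
    (0,7)@(1, 15): e=[27,14,29] → █
    (2,7)@(5, 15): e=[-5,70,5] → ·
    (0,8)@(1, 17): e=[17,14,39] → █
    (2,8)@(5, 17): e=[-15,70,15] → ·
    (0,9)@(1, 19): e=[7,14,49] → █
    (1,9)@(3, 19): e=[-9,42,37] → ·
    (0,10)@(1, 21): e=[-3,14,59] → ·
  covered (8 px):
    · · · · · · · · ·
    · · · · · · · · ·
    · · · · · · · · ·
    · · · · · · · · ·
    · · · · · · · · ·
    █ · · · · · · · ·
    █ █ · · · · · · ·
    █ █ · · · · · · ·
    █ █ · · · · · · ·
    █ · · · · · · · ·
    · · · · · · · · ·
T1:
  2·area = 65
  edge (14, 14)→(9, 14): d=(-5,0) right/bottom  bias=-1
  edge (9, 14)→(13, 1): d=(4,-13) top-left  bias=+0
  edge (13, 1)→(14, 14): d=(1,13) right/bottom  bias=-1
    (6,0)@(13, 1): e=[65,0,0] → ·  [on edge]
    (6,1)@(13, 3): e=[55,8,2] → █
    (7,1)@(15, 3): e=[55,34,-24] → ·
    (6,2)@(13, 5): e=[45,16,4] → █
    (7,2)@(15, 5): e=[45,42,-22] → ·
    (6,3)@(13, 7): e=[35,24,6] → █
    (7,3)@(15, 7): e=[35,50,-20] → ·
    (5,4)@(11, 9): e=[25,6,34] → █
    (7,4)@(15, 9): e=[25,58,-18] → ·
    (5,5)@(11, 11): e=[15,14,36] → █
    (7,5)@(15, 11): e=[15,66,-16] → ·
    (5,6)@(11, 13): e=[5,22,38] → █
  covered (9 px):
    · · · · · · · · ·
    · · · · · · █ · ·
    · · · · · · █ · ·
    · · · · · · █ · ·
    · · · · · █ █ · ·
    · · · · · █ █ · ·
    · · · · · █ █ · ·
    · · · · · · · · ·
    · · · · · · · · ·
    · · · · · · · · ·
    · · · · · · · · ·

Answer: [22,38,5]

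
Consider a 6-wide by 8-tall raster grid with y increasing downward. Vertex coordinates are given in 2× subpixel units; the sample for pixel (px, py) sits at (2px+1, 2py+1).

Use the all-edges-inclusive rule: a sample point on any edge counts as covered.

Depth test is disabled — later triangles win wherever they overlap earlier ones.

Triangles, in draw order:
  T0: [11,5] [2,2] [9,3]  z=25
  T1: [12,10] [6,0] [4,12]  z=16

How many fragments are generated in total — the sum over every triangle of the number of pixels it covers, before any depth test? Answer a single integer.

T0:
  2·area = 12
  edge (11, 5)→(2, 2): d=(-9,-3) inclusive
  edge (2, 2)→(9, 3): d=(7,1) inclusive
  edge (9, 3)→(11, 5): d=(2,2) inclusive
    (3,0)@(7, 1): e=[24,-12,0] → ·  [on edge]
    (2,1)@(5, 3): e=[0,4,8] → #  [on edge]
    (3,1)@(7, 3): e=[6,2,4] → #
    (4,1)@(9, 3): e=[12,0,0] → #  [on edge]
    (5,1)@(11, 3): e=[18,-2,-4] → ·
    (2,2)@(5, 5): e=[-18,18,12] → ·
    (3,2)@(7, 5): e=[-12,16,8] → ·
    (4,2)@(9, 5): e=[-6,14,4] → ·
    (5,2)@(11, 5): e=[0,12,0] → #  [on edge]
    (5,3)@(11, 7): e=[-18,26,4] → ·
  covered (4 px):
    · · · · · ·
    · · # # # ·
    · · · · · #
    · · · · · ·
    · · · · · ·
    · · · · · ·
    · · · · · ·
    · · · · · ·
T1:
  2·area = 92  (B↔C swapped to make it positive)
  edge (12, 10)→(4, 12): d=(-8,2) inclusive
  edge (4, 12)→(6, 0): d=(2,-12) inclusive
  edge (6, 0)→(12, 10): d=(6,10) inclusive
    (3,1)@(7, 3): e=[66,18,8] → #
    (4,1)@(9, 3): e=[62,42,-12] → ·
    (3,2)@(7, 5): e=[50,22,20] → #
    (4,2)@(9, 5): e=[46,46,0] → #  [on edge]
    (5,2)@(11, 5): e=[42,70,-20] → ·
    (2,3)@(5, 7): e=[38,2,52] → #
    (5,3)@(11, 7): e=[26,74,-8] → ·
    (2,4)@(5, 9): e=[22,6,64] → #
    (5,4)@(11, 9): e=[10,78,4] → #
    (2,5)@(5, 11): e=[6,10,76] → #
    (4,5)@(9, 11): e=[-2,58,36] → ·
    (5,5)@(11, 11): e=[-6,82,16] → ·
  covered (12 px):
    · · · · · ·
    · · · # · ·
    · · · # # ·
    · · # # # ·
    · · # # # #
    · · # # · ·
    · · · · · ·
    · · · · · ·

Result: 16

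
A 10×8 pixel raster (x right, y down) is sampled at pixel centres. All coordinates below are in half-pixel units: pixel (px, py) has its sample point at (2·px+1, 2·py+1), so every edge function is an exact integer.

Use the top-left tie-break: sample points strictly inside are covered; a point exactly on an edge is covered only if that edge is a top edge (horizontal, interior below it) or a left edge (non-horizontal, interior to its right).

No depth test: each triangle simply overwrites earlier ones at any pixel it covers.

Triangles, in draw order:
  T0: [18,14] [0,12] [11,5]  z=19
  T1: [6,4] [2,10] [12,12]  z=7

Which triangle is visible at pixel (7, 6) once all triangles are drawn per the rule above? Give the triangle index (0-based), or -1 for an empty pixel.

T0:
  2·area = 148
  edge (18, 14)→(0, 12): d=(-18,-2) top-left  bias=+0
  edge (0, 12)→(11, 5): d=(11,-7) top-left  bias=+0
  edge (11, 5)→(18, 14): d=(7,9) right/bottom  bias=-1
    (5,2)@(11, 5): e=[148,0,0] → .  [on edge]
    (4,3)@(9, 7): e=[108,8,32] → X
    (5,3)@(11, 7): e=[112,22,14] → X
    (6,3)@(13, 7): e=[116,36,-4] → .
    (2,4)@(5, 9): e=[64,2,82] → X
    (3,4)@(7, 9): e=[68,16,64] → X
    (6,4)@(13, 9): e=[80,58,10] → X
    (7,4)@(15, 9): e=[84,72,-8] → .
    (1,5)@(3, 11): e=[24,10,114] → X
    (7,5)@(15, 11): e=[48,94,6] → X
    (8,5)@(17, 11): e=[52,108,-12] → .
    (1,6)@(3, 13): e=[-12,32,128] → .
    (4,6)@(9, 13): e=[0,74,74] → X  [on edge]
  covered (19 px):
    . . . . . . . . . .
    . . . . . . . . . .
    . . . . . . . . . .
    . . . . X X . . . .
    . . X X X X X . . .
    . X X X X X X X . .
    . . . . X X X X X .
    . . . . . . . . . .
T1:
  2·area = 68  (B↔C swapped to make it positive)
  edge (6, 4)→(12, 12): d=(6,8) right/bottom  bias=-1
  edge (12, 12)→(2, 10): d=(-10,-2) top-left  bias=+0
  edge (2, 10)→(6, 4): d=(4,-6) top-left  bias=+0
    (2,3)@(5, 7): e=[26,36,6] → X
    (3,3)@(7, 7): e=[10,40,18] → X
    (4,3)@(9, 7): e=[-6,44,30] → .
    (1,4)@(3, 9): e=[54,12,2] → X
    (4,4)@(9, 9): e=[6,24,38] → X
    (5,4)@(11, 9): e=[-10,28,50] → .
    (1,5)@(3, 11): e=[66,-8,10] → .
    (2,5)@(5, 11): e=[50,-4,22] → .
    (3,5)@(7, 11): e=[34,0,34] → X  [on edge]
    (5,5)@(11, 11): e=[2,8,58] → X
    (6,5)@(13, 11): e=[-14,12,70] → .
    (3,6)@(7, 13): e=[46,-20,42] → .
    (8,6)@(17, 13): e=[-34,0,102] → .  [on edge]
  covered (9 px):
    . . . . . . . . . .
    . . . . . . . . . .
    . . . . . . . . . .
    . . X X . . . . . .
    . X X X X . . . . .
    . . . X X X . . . .
    . . . . . . . . . .
    . . . . . . . . . .

Z-buffer (winner per pixel, '.' = empty):
  . . . . . . . . . .
  . . . . . . . . . .
  . . . . . . . . . .
  . . 1 1 0 0 . . . .
  . 1 1 1 1 0 0 . . .
  . 0 0 1 1 1 0 0 . .
  . . . . 0 0 0 0 0 .
  . . . . . . . . . .

Result: 0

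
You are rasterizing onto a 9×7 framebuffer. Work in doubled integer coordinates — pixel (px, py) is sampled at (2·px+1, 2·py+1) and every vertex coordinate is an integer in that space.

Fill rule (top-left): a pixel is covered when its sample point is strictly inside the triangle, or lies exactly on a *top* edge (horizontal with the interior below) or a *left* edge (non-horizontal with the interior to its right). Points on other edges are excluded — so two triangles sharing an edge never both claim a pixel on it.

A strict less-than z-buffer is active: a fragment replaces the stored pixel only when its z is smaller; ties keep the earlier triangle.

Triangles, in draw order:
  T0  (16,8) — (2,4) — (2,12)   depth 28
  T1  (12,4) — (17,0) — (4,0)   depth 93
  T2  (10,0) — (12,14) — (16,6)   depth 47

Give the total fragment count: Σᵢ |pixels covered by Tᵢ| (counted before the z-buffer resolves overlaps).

T0:
  2·area = 112  (B↔C swapped to make it positive)
  edge (16, 8)→(2, 12): d=(-14,4) right/bottom  bias=-1
  edge (2, 12)→(2, 4): d=(0,-8) top-left  bias=+0
  edge (2, 4)→(16, 8): d=(14,4) right/bottom  bias=-1
    (1,2)@(3, 5): e=[94,8,10] → #
    (2,2)@(5, 5): e=[86,24,2] → #
    (3,2)@(7, 5): e=[78,40,-6] → ·
    (1,3)@(3, 7): e=[66,8,38] → #
    (3,3)@(7, 7): e=[50,40,22] → #
    (4,3)@(9, 7): e=[42,56,14] → #
    (5,3)@(11, 7): e=[34,72,6] → #
    (6,3)@(13, 7): e=[26,88,-2] → ·
    (1,4)@(3, 9): e=[38,8,66] → #
    (6,4)@(13, 9): e=[-2,88,26] → ·
    (1,5)@(3, 11): e=[10,8,94] → #
    (3,5)@(7, 11): e=[-6,40,78] → ·
  covered (14 px):
    · · · · · · · · ·
    · · · · · · · · ·
    · # # · · · · · ·
    · # # # # # · · ·
    · # # # # # · · ·
    · # # · · · · · ·
    · · · · · · · · ·
T1:
  2·area = 52  (B↔C swapped to make it positive)
  edge (12, 4)→(4, 0): d=(-8,-4) top-left  bias=+0
  edge (4, 0)→(17, 0): d=(13,0) top-left  bias=+0
  edge (17, 0)→(12, 4): d=(-5,4) right/bottom  bias=-1
    (3,0)@(7, 1): e=[4,13,35] → #
    (4,0)@(9, 1): e=[12,13,27] → #
    (5,0)@(11, 1): e=[20,13,19] → #
    (6,0)@(13, 1): e=[28,13,11] → #
    (7,0)@(15, 1): e=[36,13,3] → #
    (8,0)@(17, 1): e=[44,13,-5] → ·
    (3,1)@(7, 3): e=[-12,39,25] → ·
    (4,1)@(9, 3): e=[-4,39,17] → ·
    (5,1)@(11, 3): e=[4,39,9] → #
    (7,1)@(15, 3): e=[20,39,-7] → ·
    (5,2)@(11, 5): e=[-12,65,-1] → ·
    (6,2)@(13, 5): e=[-4,65,-9] → ·
  covered (7 px):
    · · · # # # # # ·
    · · · · · # # · ·
    · · · · · · · · ·
    · · · · · · · · ·
    · · · · · · · · ·
    · · · · · · · · ·
    · · · · · · · · ·
T2:
  2·area = 72  (B↔C swapped to make it positive)
  edge (10, 0)→(16, 6): d=(6,6) right/bottom  bias=-1
  edge (16, 6)→(12, 14): d=(-4,8) right/bottom  bias=-1
  edge (12, 14)→(10, 0): d=(-2,-14) top-left  bias=+0
    (5,0)@(11, 1): e=[0,60,12] → ·  [on edge]
    (5,1)@(11, 3): e=[12,52,8] → #
    (6,1)@(13, 3): e=[0,36,36] → ·  [on edge]
    (5,2)@(11, 5): e=[24,44,4] → #
    (6,2)@(13, 5): e=[12,28,32] → #
    (7,2)@(15, 5): e=[0,12,60] → ·  [on edge]
    (5,3)@(11, 7): e=[36,36,0] → #  [on edge]
    (7,3)@(15, 7): e=[12,4,56] → #
    (8,3)@(17, 7): e=[0,-12,84] → ·  [on edge]
    (5,4)@(11, 9): e=[48,28,-4] → ·
    (6,4)@(13, 9): e=[36,12,24] → #
    (7,4)@(15, 9): e=[24,-4,52] → ·
  covered (8 px):
    · · · · · · · · ·
    · · · · · # · · ·
    · · · · · # # · ·
    · · · · · # # # ·
    · · · · · · # · ·
    · · · · · · # · ·
    · · · · · · · · ·

Answer: 29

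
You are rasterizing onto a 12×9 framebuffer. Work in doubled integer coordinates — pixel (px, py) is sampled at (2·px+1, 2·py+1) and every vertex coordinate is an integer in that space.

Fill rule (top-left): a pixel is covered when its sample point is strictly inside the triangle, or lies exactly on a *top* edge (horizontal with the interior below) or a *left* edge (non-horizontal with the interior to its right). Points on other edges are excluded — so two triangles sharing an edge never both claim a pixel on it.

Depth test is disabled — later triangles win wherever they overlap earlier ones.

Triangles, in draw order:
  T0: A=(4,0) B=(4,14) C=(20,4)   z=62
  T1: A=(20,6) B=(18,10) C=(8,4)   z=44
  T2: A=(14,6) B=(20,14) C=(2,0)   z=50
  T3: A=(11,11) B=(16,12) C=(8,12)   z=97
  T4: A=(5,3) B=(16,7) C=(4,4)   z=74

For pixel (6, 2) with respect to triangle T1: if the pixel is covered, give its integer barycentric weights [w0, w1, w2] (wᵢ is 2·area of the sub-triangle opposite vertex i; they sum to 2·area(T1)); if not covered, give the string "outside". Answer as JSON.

T0:
  2·area = 224  (B↔C swapped to make it positive)
  edge (4, 0)→(20, 4): d=(16,4) right/bottom  bias=-1
  edge (20, 4)→(4, 14): d=(-16,10) right/bottom  bias=-1
  edge (4, 14)→(4, 0): d=(0,-14) top-left  bias=+0
    (2,0)@(5, 1): e=[12,198,14] → X
    (3,0)@(7, 1): e=[4,178,42] → X
    (4,0)@(9, 1): e=[-4,158,70] → .
    (2,1)@(5, 3): e=[44,166,14] → X
    (4,1)@(9, 3): e=[28,126,70] → X
    (5,1)@(11, 3): e=[20,106,98] → X
    (6,1)@(13, 3): e=[12,86,126] → X
    (7,1)@(15, 3): e=[4,66,154] → X
    (8,1)@(17, 3): e=[-4,46,182] → .
    (2,2)@(5, 5): e=[76,134,14] → X
    (8,2)@(17, 5): e=[28,14,182] → X
    (9,2)@(19, 5): e=[20,-6,210] → .
  covered (28 px):
    . . X X . . . . . . . .
    . . X X X X X X . . . .
    . . X X X X X X X . . .
    . . X X X X X X . . . .
    . . X X X X . . . . . .
    . . X X . . . . . . . .
    . . X . . . . . . . . .
    . . . . . . . . . . . .
    . . . . . . . . . . . .
T1:
  2·area = 52
  edge (20, 6)→(18, 10): d=(-2,4) right/bottom  bias=-1
  edge (18, 10)→(8, 4): d=(-10,-6) top-left  bias=+0
  edge (8, 4)→(20, 6): d=(12,2) right/bottom  bias=-1
    (1,0)@(3, 1): e=[78,0,-26] → .  [on edge]
    (5,2)@(11, 5): e=[38,8,6] → X
    (6,2)@(13, 5): e=[30,20,2] → X
    (7,2)@(15, 5): e=[22,32,-2] → .
    (5,3)@(11, 7): e=[34,-12,30] → .
    (6,3)@(13, 7): e=[26,0,26] → X  [on edge]
    (7,3)@(15, 7): e=[18,12,22] → X
    (8,3)@(17, 7): e=[10,24,18] → X
    (9,3)@(19, 7): e=[2,36,14] → X
    (10,3)@(21, 7): e=[-6,48,10] → .
    (6,4)@(13, 9): e=[22,-20,50] → .
    (7,4)@(15, 9): e=[14,-8,46] → .
    (11,6)@(23, 13): e=[-26,0,78] → .  [on edge]
  covered (7 px):
    . . . . . . . . . . . .
    . . . . . . . . . . . .
    . . . . . X X . . . . .
    . . . . . . X X X X . .
    . . . . . . . . X . . .
    . . . . . . . . . . . .
    . . . . . . . . . . . .
    . . . . . . . . . . . .
    . . . . . . . . . . . .
T2:
  2·area = 60
  edge (14, 6)→(20, 14): d=(6,8) right/bottom  bias=-1
  edge (20, 14)→(2, 0): d=(-18,-14) top-left  bias=+0
  edge (2, 0)→(14, 6): d=(12,6) right/bottom  bias=-1
    (3,1)@(7, 3): e=[38,16,6] → X
    (4,1)@(9, 3): e=[22,44,-6] → .
    (3,2)@(7, 5): e=[50,-20,30] → .
    (4,2)@(9, 5): e=[34,8,18] → X
    (5,2)@(11, 5): e=[18,36,6] → X
    (6,2)@(13, 5): e=[2,64,-6] → .
    (4,3)@(9, 7): e=[46,-28,42] → .
    (5,3)@(11, 7): e=[30,0,30] → X  [on edge]
    (6,3)@(13, 7): e=[14,28,18] → X
    (7,3)@(15, 7): e=[-2,56,6] → .
    (5,4)@(11, 9): e=[42,-36,54] → .
    (6,4)@(13, 9): e=[26,-8,42] → .
  covered (8 px):
    . . . . . . . . . . . .
    . . . X . . . . . . . .
    . . . . X X . . . . . .
    . . . . . X X . . . . .
    . . . . . . . X . . . .
    . . . . . . . . X . . .
    . . . . . . . . . X . .
    . . . . . . . . . . . .
    . . . . . . . . . . . .
T3:
  2·area = 8
  edge (11, 11)→(16, 12): d=(5,1) right/bottom  bias=-1
  edge (16, 12)→(8, 12): d=(-8,0) right/bottom  bias=-1
  edge (8, 12)→(11, 11): d=(3,-1) top-left  bias=+0
    (11,3)@(23, 7): e=[-32,40,0] → .  [on edge]
    (0,4)@(1, 9): e=[0,24,-16] → .  [on edge]
    (8,4)@(17, 9): e=[-16,24,0] → .  [on edge]
    (5,5)@(11, 11): e=[0,8,0] → .  [on edge]
    (2,6)@(5, 13): e=[16,-8,0] → .  [on edge]
    (10,6)@(21, 13): e=[0,-8,16] → .  [on edge]
  covered (0 px):
    . . . . . . . . . . . .
    . . . . . . . . . . . .
    . . . . . . . . . . . .
    . . . . . . . . . . . .
    . . . . . . . . . . . .
    . . . . . . . . . . . .
    . . . . . . . . . . . .
    . . . . . . . . . . . .
    . . . . . . . . . . . .
T4:
  2·area = 15
  edge (5, 3)→(16, 7): d=(11,4) right/bottom  bias=-1
  edge (16, 7)→(4, 4): d=(-12,-3) top-left  bias=+0
  edge (4, 4)→(5, 3): d=(1,-1) top-left  bias=+0
    (3,0)@(7, 1): e=[-30,45,0] → .  [on edge]
    (2,1)@(5, 3): e=[0,15,0] → .  [on edge]
    (1,2)@(3, 5): e=[30,-15,0] → .  [on edge]
    (4,2)@(9, 5): e=[6,3,6] → X
    (5,2)@(11, 5): e=[-2,9,8] → .
    (0,3)@(1, 7): e=[60,-45,0] → .  [on edge]
    (4,3)@(9, 7): e=[28,-21,8] → .
  covered (1 px):
    . . . . . . . . . . . .
    . . . . . . . . . . . .
    . . . . X . . . . . . .
    . . . . . . . . . . . .
    . . . . . . . . . . . .
    . . . . . . . . . . . .
    . . . . . . . . . . . .
    . . . . . . . . . . . .
    . . . . . . . . . . . .

Result: [20,2,30]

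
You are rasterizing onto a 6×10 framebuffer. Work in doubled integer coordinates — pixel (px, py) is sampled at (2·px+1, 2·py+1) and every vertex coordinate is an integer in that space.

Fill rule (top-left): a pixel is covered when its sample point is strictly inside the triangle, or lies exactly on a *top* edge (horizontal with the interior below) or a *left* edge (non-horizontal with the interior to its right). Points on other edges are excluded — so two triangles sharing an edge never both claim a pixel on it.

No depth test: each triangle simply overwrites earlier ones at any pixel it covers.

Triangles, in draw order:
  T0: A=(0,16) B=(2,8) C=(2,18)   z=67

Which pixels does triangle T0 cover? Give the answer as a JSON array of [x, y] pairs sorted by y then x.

T0:
  2·area = 20
  edge (0, 16)→(2, 8): d=(2,-8) top-left  bias=+0
  edge (2, 8)→(2, 18): d=(0,10) right/bottom  bias=-1
  edge (2, 18)→(0, 16): d=(-2,-2) top-left  bias=+0
    (0,6)@(1, 13): e=[2,10,8] → █
    (1,6)@(3, 13): e=[18,-10,12] → ·
    (0,7)@(1, 15): e=[6,10,4] → █
    (1,7)@(3, 15): e=[22,-10,8] → ·
    (0,8)@(1, 17): e=[10,10,0] → █  [on edge]
    (1,8)@(3, 17): e=[26,-10,4] → ·
    (0,9)@(1, 19): e=[14,10,-4] → ·
    (1,9)@(3, 19): e=[30,-10,0] → ·  [on edge]
  covered (3 px):
    · · · · · ·
    · · · · · ·
    · · · · · ·
    · · · · · ·
    · · · · · ·
    · · · · · ·
    █ · · · · ·
    █ · · · · ·
    █ · · · · ·
    · · · · · ·

Answer: [[0,6],[0,7],[0,8]]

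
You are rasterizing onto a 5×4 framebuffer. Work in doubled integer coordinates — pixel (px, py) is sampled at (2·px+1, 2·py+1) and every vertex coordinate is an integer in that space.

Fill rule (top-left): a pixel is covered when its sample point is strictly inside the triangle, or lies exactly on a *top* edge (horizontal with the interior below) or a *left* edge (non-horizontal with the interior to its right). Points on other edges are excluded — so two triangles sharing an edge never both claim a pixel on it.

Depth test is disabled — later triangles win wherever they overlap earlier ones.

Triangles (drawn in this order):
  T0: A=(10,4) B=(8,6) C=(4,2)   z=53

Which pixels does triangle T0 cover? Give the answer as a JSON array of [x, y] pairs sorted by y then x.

T0:
  2·area = 16
  edge (10, 4)→(8, 6): d=(-2,2) right/bottom  bias=-1
  edge (8, 6)→(4, 2): d=(-4,-4) top-left  bias=+0
  edge (4, 2)→(10, 4): d=(6,2) right/bottom  bias=-1
    (0,0)@(1, 1): e=[24,-8,0] → .  [on edge]
    (1,0)@(3, 1): e=[20,0,-4] → .  [on edge]
    (2,1)@(5, 3): e=[12,0,4] → X  [on edge]
    (3,1)@(7, 3): e=[8,8,0] → .  [on edge]
    (2,2)@(5, 5): e=[8,-8,16] → .
    (3,2)@(7, 5): e=[4,0,12] → X  [on edge]
    (4,2)@(9, 5): e=[0,8,8] → .  [on edge]
    (3,3)@(7, 7): e=[0,-8,24] → .  [on edge]
    (4,3)@(9, 7): e=[-4,0,20] → .  [on edge]
  covered (2 px):
    . . . . .
    . . X . .
    . . . X .
    . . . . .

Result: [[2,1],[3,2]]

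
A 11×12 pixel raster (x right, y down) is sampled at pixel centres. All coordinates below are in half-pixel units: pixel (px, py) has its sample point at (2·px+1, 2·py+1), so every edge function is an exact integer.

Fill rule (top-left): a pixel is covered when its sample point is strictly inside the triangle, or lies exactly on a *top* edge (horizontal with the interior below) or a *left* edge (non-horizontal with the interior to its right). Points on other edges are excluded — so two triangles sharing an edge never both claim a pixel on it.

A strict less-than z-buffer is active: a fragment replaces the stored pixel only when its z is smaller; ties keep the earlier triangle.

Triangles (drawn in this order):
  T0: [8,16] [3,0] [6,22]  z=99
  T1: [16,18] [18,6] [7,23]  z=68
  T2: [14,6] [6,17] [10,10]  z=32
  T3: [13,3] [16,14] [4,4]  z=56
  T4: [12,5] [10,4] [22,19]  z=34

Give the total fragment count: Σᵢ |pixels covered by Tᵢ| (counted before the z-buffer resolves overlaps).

T0:
  2·area = 62  (B↔C swapped to make it positive)
  edge (8, 16)→(6, 22): d=(-2,6) right/bottom  bias=-1
  edge (6, 22)→(3, 0): d=(-3,-22) top-left  bias=+0
  edge (3, 0)→(8, 16): d=(5,16) right/bottom  bias=-1
    (6,0)@(13, 1): e=[0,217,-155] → ·  [on edge]
    (2,3)@(5, 7): e=[36,23,3] → █
    (3,3)@(7, 7): e=[24,67,-29] → ·
    (5,3)@(11, 7): e=[0,155,-93] → ·  [on edge]
    (2,4)@(5, 9): e=[32,17,13] → █
    (3,4)@(7, 9): e=[20,61,-19] → ·
    (2,5)@(5, 11): e=[28,11,23] → █
    (3,5)@(7, 11): e=[16,55,-9] → ·
    (2,6)@(5, 13): e=[24,5,33] → █
    (3,6)@(7, 13): e=[12,49,1] → █
    (4,6)@(9, 13): e=[0,93,-31] → ·  [on edge]
    (2,7)@(5, 15): e=[20,-1,43] → ·
    (3,9)@(7, 19): e=[0,31,31] → ·  [on edge]
  covered (7 px):
    · · · · · · · · · · ·
    · · · · · · · · · · ·
    · · · · · · · · · · ·
    · · █ · · · · · · · ·
    · · █ · · · · · · · ·
    · · █ · · · · · · · ·
    · · █ █ · · · · · · ·
    · · · █ · · · · · · ·
    · · · █ · · · · · · ·
    · · · · · · · · · · ·
    · · · · · · · · · · ·
    · · · · · · · · · · ·
T1:
  2·area = 98  (B↔C swapped to make it positive)
  edge (16, 18)→(7, 23): d=(-9,5) right/bottom  bias=-1
  edge (7, 23)→(18, 6): d=(11,-17) top-left  bias=+0
  edge (18, 6)→(16, 18): d=(-2,12) right/bottom  bias=-1
    (8,4)@(17, 9): e=[76,16,6] → █
    (9,4)@(19, 9): e=[66,50,-18] → ·
    (7,5)@(15, 11): e=[68,4,26] → █
    (9,5)@(19, 11): e=[48,72,-22] → ·
    (7,6)@(15, 13): e=[50,26,22] → █
    (8,6)@(17, 13): e=[40,60,-2] → ·
    (6,7)@(13, 15): e=[42,14,42] → █
    (8,7)@(17, 15): e=[22,82,-6] → ·
    (5,8)@(11, 17): e=[34,2,62] → █
    (8,8)@(17, 17): e=[4,104,-10] → ·
    (5,9)@(11, 19): e=[16,24,58] → █
    (7,9)@(15, 19): e=[-4,92,10] → ·
    (3,11)@(7, 23): e=[0,0,98] → ·  [on edge]
  covered (12 px):
    · · · · · · · · · · ·
    · · · · · · · · · · ·
    · · · · · · · · · · ·
    · · · · · · · · · · ·
    · · · · · · · · █ · ·
    · · · · · · · █ █ · ·
    · · · · · · · █ · · ·
    · · · · · · █ █ · · ·
    · · · · · █ █ █ · · ·
    · · · · · █ █ · · · ·
    · · · · █ · · · · · ·
    · · · · · · · · · · ·
T2:
  2·area = 12
  edge (14, 6)→(6, 17): d=(-8,11) right/bottom  bias=-1
  edge (6, 17)→(10, 10): d=(4,-7) top-left  bias=+0
  edge (10, 10)→(14, 6): d=(4,-4) top-left  bias=+0
    (9,0)@(19, 1): e=[-15,27,0] → ·  [on edge]
    (8,1)@(17, 3): e=[-9,21,0] → ·  [on edge]
    (7,2)@(15, 5): e=[-3,15,0] → ·  [on edge]
    (6,3)@(13, 7): e=[3,9,0] → █  [on edge]
    (7,3)@(15, 7): e=[-19,23,8] → ·
    (5,4)@(11, 9): e=[9,3,0] → █  [on edge]
    (6,4)@(13, 9): e=[-13,17,8] → ·
    (4,5)@(9, 11): e=[15,-3,0] → ·  [on edge]
    (5,5)@(11, 11): e=[-7,11,8] → ·
    (3,6)@(7, 13): e=[21,-9,0] → ·  [on edge]
    (2,7)@(5, 15): e=[27,-15,0] → ·  [on edge]
    (1,8)@(3, 17): e=[33,-21,0] → ·  [on edge]
    (0,9)@(1, 19): e=[39,-27,0] → ·  [on edge]
  covered (2 px):
    · · · · · · · · · · ·
    · · · · · · · · · · ·
    · · · · · · · · · · ·
    · · · · · · █ · · · ·
    · · · · · █ · · · · ·
    · · · · · · · · · · ·
    · · · · · · · · · · ·
    · · · · · · · · · · ·
    · · · · · · · · · · ·
    · · · · · · · · · · ·
    · · · · · · · · · · ·
    · · · · · · · · · · ·
T3:
  2·area = 102
  edge (13, 3)→(16, 14): d=(3,11) right/bottom  bias=-1
  edge (16, 14)→(4, 4): d=(-12,-10) top-left  bias=+0
  edge (4, 4)→(13, 3): d=(9,-1) top-left  bias=+0
    (6,1)@(13, 3): e=[0,102,0] → ·  [on edge]
    (3,2)@(7, 5): e=[72,18,12] → █
    (4,2)@(9, 5): e=[50,38,14] → █
    (5,2)@(11, 5): e=[28,58,16] → █
    (6,2)@(13, 5): e=[6,78,18] → █
    (7,2)@(15, 5): e=[-16,98,20] → ·
    (3,3)@(7, 7): e=[78,-6,30] → ·
    (4,3)@(9, 7): e=[56,14,32] → █
    (7,3)@(15, 7): e=[-10,74,38] → ·
    (4,4)@(9, 9): e=[62,-10,50] → ·
    (5,4)@(11, 9): e=[40,10,52] → █
    (7,4)@(15, 9): e=[-4,50,56] → ·
  covered (12 px):
    · · · · · · · · · · ·
    · · · · · · · · · · ·
    · · · █ █ █ █ · · · ·
    · · · · █ █ █ · · · ·
    · · · · · █ █ · · · ·
    · · · · · · █ █ · · ·
    · · · · · · · █ · · ·
    · · · · · · · · · · ·
    · · · · · · · · · · ·
    · · · · · · · · · · ·
    · · · · · · · · · · ·
    · · · · · · · · · · ·
T4:
  2·area = 18  (B↔C swapped to make it positive)
  edge (12, 5)→(22, 19): d=(10,14) right/bottom  bias=-1
  edge (22, 19)→(10, 4): d=(-12,-15) top-left  bias=+0
  edge (10, 4)→(12, 5): d=(2,1) right/bottom  bias=-1
    (5,2)@(11, 5): e=[14,3,1] → █
    (6,2)@(13, 5): e=[-14,33,-1] → ·
    (5,3)@(11, 7): e=[34,-21,5] → ·
    (6,3)@(13, 7): e=[6,9,3] → █
    (7,3)@(15, 7): e=[-22,39,1] → ·
    (6,4)@(13, 9): e=[26,-15,7] → ·
    (9,7)@(19, 15): e=[2,3,13] → █
    (10,7)@(21, 15): e=[-26,33,11] → ·
    (9,8)@(19, 17): e=[22,-21,17] → ·
  covered (3 px):
    · · · · · · · · · · ·
    · · · · · · · · · · ·
    · · · · · █ · · · · ·
    · · · · · · █ · · · ·
    · · · · · · · · · · ·
    · · · · · · · · · · ·
    · · · · · · · · · · ·
    · · · · · · · · · █ ·
    · · · · · · · · · · ·
    · · · · · · · · · · ·
    · · · · · · · · · · ·
    · · · · · · · · · · ·

Final: 36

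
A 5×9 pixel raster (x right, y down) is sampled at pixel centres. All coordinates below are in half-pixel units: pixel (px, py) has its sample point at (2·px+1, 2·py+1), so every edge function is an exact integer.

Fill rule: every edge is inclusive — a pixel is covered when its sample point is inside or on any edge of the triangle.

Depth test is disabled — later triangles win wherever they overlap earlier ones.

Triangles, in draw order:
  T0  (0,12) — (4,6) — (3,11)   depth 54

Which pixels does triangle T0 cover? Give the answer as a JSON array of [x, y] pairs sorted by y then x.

T0:
  2·area = 14
  edge (0, 12)→(4, 6): d=(4,-6) inclusive
  edge (4, 6)→(3, 11): d=(-1,5) inclusive
  edge (3, 11)→(0, 12): d=(-3,1) inclusive
    (2,0)@(5, 1): e=[-14,0,28] → ·  [on edge]
    (1,4)@(3, 9): e=[6,2,6] → █
    (2,4)@(5, 9): e=[18,-8,4] → ·
    (4,4)@(9, 9): e=[42,-28,0] → ·  [on edge]
    (0,5)@(1, 11): e=[2,10,2] → █
    (1,5)@(3, 11): e=[14,0,0] → █  [on edge]
    (2,5)@(5, 11): e=[26,-10,-2] → ·
    (0,6)@(1, 13): e=[10,8,-4] → ·
    (1,6)@(3, 13): e=[22,-2,-6] → ·
  covered (3 px):
    · · · · ·
    · · · · ·
    · · · · ·
    · · · · ·
    · █ · · ·
    █ █ · · ·
    · · · · ·
    · · · · ·
    · · · · ·

Answer: [[1,4],[0,5],[1,5]]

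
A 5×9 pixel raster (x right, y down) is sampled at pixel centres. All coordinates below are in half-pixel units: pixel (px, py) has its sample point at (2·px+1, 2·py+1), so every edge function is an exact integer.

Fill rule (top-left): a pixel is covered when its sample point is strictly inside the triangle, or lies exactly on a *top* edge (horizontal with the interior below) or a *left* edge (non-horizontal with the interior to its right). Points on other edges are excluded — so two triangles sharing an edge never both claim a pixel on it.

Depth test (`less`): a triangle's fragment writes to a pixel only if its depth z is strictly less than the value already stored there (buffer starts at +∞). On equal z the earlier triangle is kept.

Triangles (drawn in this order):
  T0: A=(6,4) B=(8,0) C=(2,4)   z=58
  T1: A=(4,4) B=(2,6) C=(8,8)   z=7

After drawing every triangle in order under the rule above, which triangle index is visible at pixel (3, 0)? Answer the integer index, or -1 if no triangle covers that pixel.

T0:
  2·area = 16  (B↔C swapped to make it positive)
  edge (6, 4)→(2, 4): d=(-4,0) right/bottom  bias=-1
  edge (2, 4)→(8, 0): d=(6,-4) top-left  bias=+0
  edge (8, 0)→(6, 4): d=(-2,4) right/bottom  bias=-1
    (3,0)@(7, 1): e=[12,2,2] → █
    (4,0)@(9, 1): e=[12,10,-6] → ·
    (2,1)@(5, 3): e=[4,6,6] → █
    (3,1)@(7, 3): e=[4,14,-2] → ·
    (2,2)@(5, 5): e=[-4,18,2] → ·
  covered (2 px):
    · · · █ ·
    · · █ · ·
    · · · · ·
    · · · · ·
    · · · · ·
    · · · · ·
    · · · · ·
    · · · · ·
    · · · · ·
T1:
  2·area = 16  (B↔C swapped to make it positive)
  edge (4, 4)→(8, 8): d=(4,4) right/bottom  bias=-1
  edge (8, 8)→(2, 6): d=(-6,-2) top-left  bias=+0
  edge (2, 6)→(4, 4): d=(2,-2) top-left  bias=+0
    (0,0)@(1, 1): e=[0,28,-12] → ·  [on edge]
    (3,0)@(7, 1): e=[-24,40,0] → ·  [on edge]
    (1,1)@(3, 3): e=[0,20,-4] → ·  [on edge]
    (2,1)@(5, 3): e=[-8,24,0] → ·  [on edge]
    (1,2)@(3, 5): e=[8,8,0] → █  [on edge]
    (2,2)@(5, 5): e=[0,12,4] → ·  [on edge]
    (0,3)@(1, 7): e=[24,-8,0] → ·  [on edge]
    (1,3)@(3, 7): e=[16,-4,4] → ·
    (2,3)@(5, 7): e=[8,0,8] → █  [on edge]
    (3,3)@(7, 7): e=[0,4,12] → ·  [on edge]
    (2,4)@(5, 9): e=[16,-12,12] → ·
    (4,4)@(9, 9): e=[0,-4,20] → ·  [on edge]
  covered (2 px):
    · · · · ·
    · · · · ·
    · █ · · ·
    · · █ · ·
    · · · · ·
    · · · · ·
    · · · · ·
    · · · · ·
    · · · · ·

Z-buffer (winner per pixel, '.' = empty):
  . . . 0 .
  . . 0 . .
  . 1 . . .
  . . 1 . .
  . . . . .
  . . . . .
  . . . . .
  . . . . .
  . . . . .

Final: 0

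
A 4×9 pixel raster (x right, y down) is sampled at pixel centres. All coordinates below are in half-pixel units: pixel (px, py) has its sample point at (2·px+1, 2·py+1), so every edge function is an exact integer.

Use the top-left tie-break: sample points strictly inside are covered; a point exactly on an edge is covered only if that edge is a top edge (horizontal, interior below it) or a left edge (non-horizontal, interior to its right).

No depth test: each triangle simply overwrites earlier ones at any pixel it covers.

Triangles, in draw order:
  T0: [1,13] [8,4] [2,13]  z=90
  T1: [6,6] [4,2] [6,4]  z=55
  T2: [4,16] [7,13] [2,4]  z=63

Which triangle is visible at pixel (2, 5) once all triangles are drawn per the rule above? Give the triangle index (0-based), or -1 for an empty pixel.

T0:
  2·area = 9
  edge (1, 13)→(8, 4): d=(7,-9) top-left  bias=+0
  edge (8, 4)→(2, 13): d=(-6,9) right/bottom  bias=-1
  edge (2, 13)→(1, 13): d=(-1,0) right/bottom  bias=-1
    (1,5)@(3, 11): e=[4,3,2] → #
    (2,5)@(5, 11): e=[22,-15,2] → ·
    (0,6)@(1, 13): e=[0,9,0] → ·  [on edge]
    (1,6)@(3, 13): e=[18,-9,0] → ·  [on edge]
    (2,6)@(5, 13): e=[36,-27,0] → ·  [on edge]
    (3,6)@(7, 13): e=[54,-45,0] → ·  [on edge]
  covered (1 px):
    · · · ·
    · · · ·
    · · · ·
    · · · ·
    · · · ·
    · # · ·
    · · · ·
    · · · ·
    · · · ·
T1:
  2·area = 4
  edge (6, 6)→(4, 2): d=(-2,-4) top-left  bias=+0
  edge (4, 2)→(6, 4): d=(2,2) right/bottom  bias=-1
  edge (6, 4)→(6, 6): d=(0,2) right/bottom  bias=-1
    (1,0)@(3, 1): e=[-2,0,6] → ·  [on edge]
    (2,1)@(5, 3): e=[2,0,2] → ·  [on edge]
    (3,2)@(7, 5): e=[6,0,-2] → ·  [on edge]
  covered (0 px):
    · · · ·
    · · · ·
    · · · ·
    · · · ·
    · · · ·
    · · · ·
    · · · ·
    · · · ·
    · · · ·
T2:
  2·area = 42  (B↔C swapped to make it positive)
  edge (4, 16)→(2, 4): d=(-2,-12) top-left  bias=+0
  edge (2, 4)→(7, 13): d=(5,9) right/bottom  bias=-1
  edge (7, 13)→(4, 16): d=(-3,3) right/bottom  bias=-1
    (1,3)@(3, 7): e=[6,6,30] → #
    (2,3)@(5, 7): e=[30,-12,24] → ·
    (1,4)@(3, 9): e=[2,16,24] → #
    (2,4)@(5, 9): e=[26,-2,18] → ·
    (1,5)@(3, 11): e=[-2,26,18] → ·
    (2,5)@(5, 11): e=[22,8,12] → #
    (3,5)@(7, 11): e=[46,-10,6] → ·
    (2,6)@(5, 13): e=[18,18,6] → #
    (3,6)@(7, 13): e=[42,0,0] → ·  [on edge]
    (2,7)@(5, 15): e=[14,28,0] → ·  [on edge]
    (1,8)@(3, 17): e=[-14,56,0] → ·  [on edge]
  covered (4 px):
    · · · ·
    · · · ·
    · · · ·
    · # · ·
    · # · ·
    · · # ·
    · · # ·
    · · · ·
    · · · ·

Z-buffer (winner per pixel, '.' = empty):
  . . . .
  . . . .
  . . . .
  . 2 . .
  . 2 . .
  . 0 2 .
  . . 2 .
  . . . .
  . . . .

Final: 2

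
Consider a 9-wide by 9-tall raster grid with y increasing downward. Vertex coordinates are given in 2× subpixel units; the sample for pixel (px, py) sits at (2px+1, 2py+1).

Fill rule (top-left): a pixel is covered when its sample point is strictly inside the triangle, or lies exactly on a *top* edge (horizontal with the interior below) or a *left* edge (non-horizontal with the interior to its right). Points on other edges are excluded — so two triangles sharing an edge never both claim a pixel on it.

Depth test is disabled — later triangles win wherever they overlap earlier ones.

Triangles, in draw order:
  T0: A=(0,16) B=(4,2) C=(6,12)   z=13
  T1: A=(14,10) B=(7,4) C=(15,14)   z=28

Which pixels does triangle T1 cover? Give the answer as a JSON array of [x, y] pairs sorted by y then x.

T0:
  2·area = 68
  edge (0, 16)→(4, 2): d=(4,-14) top-left  bias=+0
  edge (4, 2)→(6, 12): d=(2,10) right/bottom  bias=-1
  edge (6, 12)→(0, 16): d=(-6,4) right/bottom  bias=-1
    (1,3)@(3, 7): e=[6,20,42] → █
    (2,3)@(5, 7): e=[34,0,34] → ·  [on edge]
    (1,4)@(3, 9): e=[14,24,30] → █
    (2,4)@(5, 9): e=[42,4,22] → █
    (3,4)@(7, 9): e=[70,-16,14] → ·
    (1,5)@(3, 11): e=[22,28,18] → █
    (3,5)@(7, 11): e=[78,-12,2] → ·
    (0,6)@(1, 13): e=[2,52,14] → █
    (2,6)@(5, 13): e=[58,12,-2] → ·
    (0,7)@(1, 15): e=[10,56,2] → █
    (1,7)@(3, 15): e=[38,36,-6] → ·
    (0,8)@(1, 17): e=[18,60,-10] → ·
    (3,8)@(7, 17): e=[102,0,-34] → ·  [on edge]
  covered (8 px):
    · · · · · · · · ·
    · · · · · · · · ·
    · · · · · · · · ·
    · █ · · · · · · ·
    · █ █ · · · · · ·
    · █ █ · · · · · ·
    █ █ · · · · · · ·
    █ · · · · · · · ·
    · · · · · · · · ·
T1:
  2·area = 22  (B↔C swapped to make it positive)
  edge (14, 10)→(15, 14): d=(1,4) right/bottom  bias=-1
  edge (15, 14)→(7, 4): d=(-8,-10) top-left  bias=+0
  edge (7, 4)→(14, 10): d=(7,6) right/bottom  bias=-1
    (5,4)@(11, 9): e=[11,0,11] → █  [on edge]
    (6,4)@(13, 9): e=[3,20,-1] → ·
    (5,5)@(11, 11): e=[13,-16,25] → ·
    (6,5)@(13, 11): e=[5,4,13] → █
    (7,5)@(15, 11): e=[-3,24,1] → ·
    (6,6)@(13, 13): e=[7,-12,27] → ·
  covered (2 px):
    · · · · · · · · ·
    · · · · · · · · ·
    · · · · · · · · ·
    · · · · · · · · ·
    · · · · · █ · · ·
    · · · · · · █ · ·
    · · · · · · · · ·
    · · · · · · · · ·
    · · · · · · · · ·

Final: [[5,4],[6,5]]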